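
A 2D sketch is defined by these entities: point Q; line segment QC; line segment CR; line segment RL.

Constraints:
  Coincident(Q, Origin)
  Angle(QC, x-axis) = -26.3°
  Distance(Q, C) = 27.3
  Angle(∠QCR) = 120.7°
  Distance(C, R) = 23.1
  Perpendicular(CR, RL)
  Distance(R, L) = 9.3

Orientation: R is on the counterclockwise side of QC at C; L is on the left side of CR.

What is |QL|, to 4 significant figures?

39.66

Q is at the origin; QC runs at -26.3° with length 27.3, so C = 27.3·(cos -26.3°, sin -26.3°) = (24.47, -12.10). ∠QCR = 120.7°, so CR runs at -26.3° + (180° − 120.7°) = 33.00° from the x-axis; with |CR| = 23.1, R = C + 23.1·(cos 33.00°, sin 33.00°) = (43.85, 0.4853). CR is perpendicular to RL; with |RL| = 9.3 on the left of CR, L = R + 9.3·(-0.5446, 0.8387) = (38.78, 8.285). Then |QL| = |L − Q| = 39.66.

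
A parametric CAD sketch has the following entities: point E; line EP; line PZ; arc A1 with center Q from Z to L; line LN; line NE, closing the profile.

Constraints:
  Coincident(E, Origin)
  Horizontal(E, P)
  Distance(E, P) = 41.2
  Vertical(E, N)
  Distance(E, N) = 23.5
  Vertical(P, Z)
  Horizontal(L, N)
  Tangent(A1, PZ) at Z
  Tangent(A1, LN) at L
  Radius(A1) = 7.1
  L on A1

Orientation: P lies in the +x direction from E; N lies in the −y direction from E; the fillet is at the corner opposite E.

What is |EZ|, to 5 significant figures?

44.344

The virtual corner opposite E is at (41.200, -23.500). Since A1 is tangent to PZ there, QZ ⟂ PZ and since A1 is tangent to LN there, QL ⟂ LN, with radius 7.1, so the center Q sits 7.1 in from both sides at Q = (34.100, -16.400). That places the tangent points at Z = (41.200, -16.400) on PZ and L = (34.100, -23.500) on LN. Then |EZ| = |Z − E| = 44.344.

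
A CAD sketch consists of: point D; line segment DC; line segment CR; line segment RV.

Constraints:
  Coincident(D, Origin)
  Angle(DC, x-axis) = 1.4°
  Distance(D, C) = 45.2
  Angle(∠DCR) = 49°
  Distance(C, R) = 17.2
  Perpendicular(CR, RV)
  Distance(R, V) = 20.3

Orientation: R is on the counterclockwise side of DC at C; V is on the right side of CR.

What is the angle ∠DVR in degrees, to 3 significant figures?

12.9°

D is at the origin; DC runs at 1.4° with length 45.2, so C = 45.2·(cos 1.4°, sin 1.4°) = (45.2, 1.10). ∠DCR = 49.0°, so CR runs at 1.4° + (180° − 49.0°) = 132° from the x-axis; with |CR| = 17.2, R = C + 17.2·(cos 132°, sin 132°) = (33.6, 13.8). CR is perpendicular to RV; with |RV| = 20.3 on the right of CR, V = R + 20.3·(0.738, 0.674) = (48.6, 27.5). Then cos ∠DVR = VD·VR / (|VD||VR|), giving 12.9°.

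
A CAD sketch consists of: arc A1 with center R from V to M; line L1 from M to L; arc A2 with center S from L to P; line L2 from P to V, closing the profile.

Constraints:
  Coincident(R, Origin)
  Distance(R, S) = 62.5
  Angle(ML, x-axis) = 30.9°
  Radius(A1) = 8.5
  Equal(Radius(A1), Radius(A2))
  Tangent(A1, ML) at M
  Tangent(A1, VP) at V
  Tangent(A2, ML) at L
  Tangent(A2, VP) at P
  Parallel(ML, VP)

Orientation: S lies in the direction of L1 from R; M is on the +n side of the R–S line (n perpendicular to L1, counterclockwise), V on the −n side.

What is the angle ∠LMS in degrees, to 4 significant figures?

7.745°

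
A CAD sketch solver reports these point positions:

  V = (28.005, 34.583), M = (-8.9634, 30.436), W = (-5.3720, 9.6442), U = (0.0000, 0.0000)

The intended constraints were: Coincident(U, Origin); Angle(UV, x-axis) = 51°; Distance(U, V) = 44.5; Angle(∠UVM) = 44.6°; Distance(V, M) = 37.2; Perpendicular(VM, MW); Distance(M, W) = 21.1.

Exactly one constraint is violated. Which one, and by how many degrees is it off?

Perpendicular(VM, MW) — off by 3.40°.

U = (0.00, 0.00) ✓; UV at 51.00° ✓; |UV| = 44.50 ✓; ∠UVM = 44.60° ✓; |VM| = 37.20 ✓; ∠(VM, MW) = 93.40° ✗; |MW| = 21.10 ✓.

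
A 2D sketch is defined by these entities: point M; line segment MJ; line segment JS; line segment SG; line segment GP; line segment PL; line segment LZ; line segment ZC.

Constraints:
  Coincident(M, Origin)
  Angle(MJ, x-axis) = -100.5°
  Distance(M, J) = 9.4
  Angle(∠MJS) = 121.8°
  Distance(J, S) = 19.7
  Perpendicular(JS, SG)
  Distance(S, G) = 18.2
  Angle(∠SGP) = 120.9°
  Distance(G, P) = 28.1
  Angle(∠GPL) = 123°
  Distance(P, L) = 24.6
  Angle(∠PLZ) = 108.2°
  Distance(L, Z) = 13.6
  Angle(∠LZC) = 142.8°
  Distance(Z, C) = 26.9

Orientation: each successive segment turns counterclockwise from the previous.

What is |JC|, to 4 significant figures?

12.02

∠PLZ = 108.2° gives LZ at -124.4° from the x-axis; with |LZ| = 13.6, Z = (-14.32, 13.50). ∠LZC = 142.8° gives ZC at -87.20° from the x-axis; with |ZC| = 26.9, C = (-13.01, -13.37). Then |JC| = |C − J| = 12.02.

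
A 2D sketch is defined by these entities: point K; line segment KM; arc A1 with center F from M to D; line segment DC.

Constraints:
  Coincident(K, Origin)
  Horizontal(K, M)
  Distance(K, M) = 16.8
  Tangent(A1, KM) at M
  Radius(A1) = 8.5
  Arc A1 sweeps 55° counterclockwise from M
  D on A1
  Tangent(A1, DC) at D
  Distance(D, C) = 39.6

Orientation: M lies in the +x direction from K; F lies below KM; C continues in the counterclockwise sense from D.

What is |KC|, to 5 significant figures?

38.293

K is at the origin; KM is horizontal with |KM| = 16.8 and M on the +x side, so M = (16.800, 0.0000). A1 meets KM tangentially, so FM is at right angles to KM, so F = M + (0, -8.5) = (16.800, -8.5000). On A1, M sits at bearing 90° from F; a 55° counterclockwise sweep puts D at bearing 145°, so D = F + 8.5·(cos 145°, sin 145°) = (9.8372, -3.6246). The tangent condition forces FD to be normal to DC, so DC runs along (−sin 145°, cos 145°); with |DC| = 39.6, C = (-12.876, -36.063). Then |KC| = |C − K| = 38.293.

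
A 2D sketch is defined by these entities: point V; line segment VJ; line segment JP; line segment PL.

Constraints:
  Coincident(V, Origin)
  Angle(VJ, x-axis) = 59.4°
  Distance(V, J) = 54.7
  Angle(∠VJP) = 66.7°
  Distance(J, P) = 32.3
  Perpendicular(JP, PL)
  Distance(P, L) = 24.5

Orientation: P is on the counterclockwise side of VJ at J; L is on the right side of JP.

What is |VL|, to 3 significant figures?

75.5

V is at the origin; VJ runs at 59.4° with length 54.7, so J = 54.7·(cos 59.4°, sin 59.4°) = (27.8, 47.1). ∠VJP = 66.7°, so JP runs at 59.4° + (180° − 66.7°) = 173° from the x-axis; with |JP| = 32.3, P = J + 32.3·(cos 173°, sin 173°) = (-4.19, 51.2). JP is perpendicular to PL; with |PL| = 24.5 on the right of JP, L = P + 24.5·(0.127, 0.992) = (-1.08, 75.5). Then |VL| = |L − V| = 75.5.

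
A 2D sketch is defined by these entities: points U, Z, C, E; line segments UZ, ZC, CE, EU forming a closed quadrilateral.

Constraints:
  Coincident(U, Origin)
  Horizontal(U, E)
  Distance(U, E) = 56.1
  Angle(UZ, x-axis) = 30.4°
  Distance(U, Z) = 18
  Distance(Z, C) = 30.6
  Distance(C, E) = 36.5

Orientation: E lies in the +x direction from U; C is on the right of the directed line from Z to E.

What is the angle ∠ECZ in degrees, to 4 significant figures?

76.03°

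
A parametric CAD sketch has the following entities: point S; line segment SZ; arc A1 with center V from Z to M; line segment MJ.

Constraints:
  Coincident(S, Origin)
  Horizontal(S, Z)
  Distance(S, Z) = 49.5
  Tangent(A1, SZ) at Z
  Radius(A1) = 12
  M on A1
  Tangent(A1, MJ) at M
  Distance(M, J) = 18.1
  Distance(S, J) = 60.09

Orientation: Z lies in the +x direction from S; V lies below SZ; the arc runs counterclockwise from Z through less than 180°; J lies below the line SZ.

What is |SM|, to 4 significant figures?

43.79

S is at the origin; SZ is horizontal with |SZ| = 49.5 and Z on the +x side, so Z = (49.50, 0.000). Since A1 is tangent to SZ there, VZ ⟂ SZ, so V = Z + (0, -12) = (49.50, -12.00). Since VM ⟂ MJ (tangency), |VJ| = √(12.0² + 18.1²) = 21.72 regardless of where M sits on A1. So J lies on both circle(S, 60.09) and circle(V, 21.72); the below-SZ intersection is J = (49.74, -33.72). M is the foot of the tangent from J: M = (39.57, -18.74).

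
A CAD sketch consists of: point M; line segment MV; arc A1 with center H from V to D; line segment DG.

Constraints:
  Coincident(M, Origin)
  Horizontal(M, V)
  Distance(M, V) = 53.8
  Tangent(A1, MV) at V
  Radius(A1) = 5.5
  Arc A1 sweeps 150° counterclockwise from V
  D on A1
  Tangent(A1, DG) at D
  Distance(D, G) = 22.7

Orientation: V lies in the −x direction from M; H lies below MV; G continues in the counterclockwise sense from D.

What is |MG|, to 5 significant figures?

42.756

M is at the origin; M and V share the same y with |MV| = 53.8 and V on the −x side, so V = (-53.800, 0.0000). A1 meets MV tangentially, so HV is at right angles to MV, so H = V + (0, -5.5) = (-53.800, -5.5000). On A1, V sits at bearing 90° from H; a 150° counterclockwise sweep puts D at bearing 240°, so D = H + 5.5·(cos 240°, sin 240°) = (-56.550, -10.263). Since A1 is tangent to DG there, HD ⟂ DG, so DG runs along (−sin 240°, cos 240°); with |DG| = 22.7, G = (-36.891, -21.613). Then |MG| = |G − M| = 42.756.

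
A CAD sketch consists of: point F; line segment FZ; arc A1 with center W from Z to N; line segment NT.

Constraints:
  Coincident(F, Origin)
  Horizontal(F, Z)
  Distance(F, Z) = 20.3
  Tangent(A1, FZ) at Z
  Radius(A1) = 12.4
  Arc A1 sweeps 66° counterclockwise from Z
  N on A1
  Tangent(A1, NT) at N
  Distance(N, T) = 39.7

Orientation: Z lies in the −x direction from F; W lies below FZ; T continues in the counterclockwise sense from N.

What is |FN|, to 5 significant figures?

32.472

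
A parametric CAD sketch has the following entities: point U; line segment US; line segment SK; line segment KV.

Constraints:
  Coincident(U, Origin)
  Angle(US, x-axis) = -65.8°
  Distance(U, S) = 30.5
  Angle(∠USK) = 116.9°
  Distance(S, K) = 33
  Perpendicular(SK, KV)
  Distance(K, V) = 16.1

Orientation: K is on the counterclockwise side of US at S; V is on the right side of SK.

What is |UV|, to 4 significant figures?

63.76

U is at the origin; US runs at -65.8° with length 30.5, so S = 30.5·(cos -65.8°, sin -65.8°) = (12.50, -27.82). ∠USK = 116.9°, so SK runs at -65.8° + (180° − 116.9°) = -2.700° from the x-axis; with |SK| = 33.0, K = S + 33.0·(cos -2.700°, sin -2.700°) = (45.47, -29.37). SK ⟂ KV; with |KV| = 16.1 on the right of SK, V = K + 16.1·(-0.04711, -0.9989) = (44.71, -45.46). Then |UV| = |V − U| = 63.76.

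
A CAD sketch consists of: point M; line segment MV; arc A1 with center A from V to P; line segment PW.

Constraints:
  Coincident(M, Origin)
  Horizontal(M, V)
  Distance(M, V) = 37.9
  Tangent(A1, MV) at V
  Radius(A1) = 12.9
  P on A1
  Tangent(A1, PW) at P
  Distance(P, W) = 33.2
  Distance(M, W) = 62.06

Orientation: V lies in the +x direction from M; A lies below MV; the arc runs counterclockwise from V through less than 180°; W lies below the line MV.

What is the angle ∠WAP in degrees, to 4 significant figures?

68.77°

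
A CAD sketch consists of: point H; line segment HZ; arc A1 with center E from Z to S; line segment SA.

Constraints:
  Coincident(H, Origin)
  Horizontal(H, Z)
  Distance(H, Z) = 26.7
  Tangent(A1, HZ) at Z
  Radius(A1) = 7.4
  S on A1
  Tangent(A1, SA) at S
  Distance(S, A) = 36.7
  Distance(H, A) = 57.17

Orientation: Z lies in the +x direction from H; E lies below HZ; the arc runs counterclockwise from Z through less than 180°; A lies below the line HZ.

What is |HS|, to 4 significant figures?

22.90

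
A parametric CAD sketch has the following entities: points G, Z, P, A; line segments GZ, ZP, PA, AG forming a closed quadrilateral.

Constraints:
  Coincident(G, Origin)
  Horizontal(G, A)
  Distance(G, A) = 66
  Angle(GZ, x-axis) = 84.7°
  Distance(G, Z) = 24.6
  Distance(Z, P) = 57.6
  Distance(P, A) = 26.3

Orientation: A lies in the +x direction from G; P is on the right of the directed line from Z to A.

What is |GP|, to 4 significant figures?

46.74

G is at the origin; G and A share the same y with |GA| = 66.0 and A in +x, so A = (66.0, 0). GZ runs at 84.7° with |GZ| = 24.6, so Z = (2.272, 24.49). P is determined by |ZP| = 57.6 and |PA| = 26.3 together: it lies at the intersection of circle(Z, 57.6) and circle(A, 26.3). With |ZA| = 68.27, the foot of the radical line on ZA is 53.37 from Z and the perpendicular offset is √(57.6² − 53.37²) = 21.67. Taking the right-of-ZA solution: P = (44.31, -14.88).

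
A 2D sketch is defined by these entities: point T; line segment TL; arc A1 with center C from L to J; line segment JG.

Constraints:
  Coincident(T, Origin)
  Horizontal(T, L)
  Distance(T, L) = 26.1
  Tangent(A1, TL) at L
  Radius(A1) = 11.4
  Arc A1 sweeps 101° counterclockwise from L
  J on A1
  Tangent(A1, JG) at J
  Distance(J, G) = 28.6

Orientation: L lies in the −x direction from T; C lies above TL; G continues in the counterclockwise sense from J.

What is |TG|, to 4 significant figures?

46.36

T is at the origin; T and L share the same y with |TL| = 26.1 and L on the −x side, so L = (-26.10, 0.000). The tangent condition forces CL to be normal to TL, so C = L + (0, 11.4) = (-26.10, 11.40). On A1, L sits at bearing -90° from C; a 101° counterclockwise sweep puts J at bearing 11°, so J = C + 11.4·(cos 11°, sin 11°) = (-14.91, 13.58). Tangency of A1 to JG means the radius CJ is perpendicular to JG, so JG runs along (−sin 11°, cos 11°); with |JG| = 28.6, G = (-20.37, 41.65). Then |TG| = |G − T| = 46.36.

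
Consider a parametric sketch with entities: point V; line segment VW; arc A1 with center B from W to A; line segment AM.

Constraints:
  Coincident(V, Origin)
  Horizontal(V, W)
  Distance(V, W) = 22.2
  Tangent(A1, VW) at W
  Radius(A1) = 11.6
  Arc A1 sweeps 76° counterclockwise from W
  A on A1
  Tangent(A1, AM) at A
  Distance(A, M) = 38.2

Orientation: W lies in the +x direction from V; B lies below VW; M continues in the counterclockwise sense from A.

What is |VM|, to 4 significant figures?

45.89

V is at the origin; VW is horizontal with |VW| = 22.2 and W on the +x side, so W = (22.20, 0.000). The tangent condition forces BW to be normal to VW, so B = W + (0, -11.6) = (22.20, -11.60). On A1, W sits at bearing 90° from B; a 76° counterclockwise sweep puts A at bearing 166°, so A = B + 11.6·(cos 166°, sin 166°) = (10.94, -8.794). Since A1 is tangent to AM there, BA ⟂ AM, so AM runs along (−sin 166°, cos 166°); with |AM| = 38.2, M = (1.703, -45.86). Then |VM| = |M − V| = 45.89.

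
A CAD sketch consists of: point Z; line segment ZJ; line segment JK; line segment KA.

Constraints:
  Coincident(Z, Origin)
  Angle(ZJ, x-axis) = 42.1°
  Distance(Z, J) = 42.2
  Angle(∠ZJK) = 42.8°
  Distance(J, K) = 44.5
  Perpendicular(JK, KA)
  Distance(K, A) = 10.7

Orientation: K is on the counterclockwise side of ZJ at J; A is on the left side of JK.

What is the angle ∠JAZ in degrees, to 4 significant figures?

66.53°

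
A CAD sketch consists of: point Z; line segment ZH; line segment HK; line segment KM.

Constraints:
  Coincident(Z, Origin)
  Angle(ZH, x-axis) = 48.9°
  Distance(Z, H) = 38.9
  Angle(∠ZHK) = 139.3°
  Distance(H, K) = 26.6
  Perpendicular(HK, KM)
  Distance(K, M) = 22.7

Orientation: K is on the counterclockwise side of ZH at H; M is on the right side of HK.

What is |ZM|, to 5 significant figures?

73.869

∠ZHK = 139.3°, so HK runs at 48.9° + (180° − 139.3°) = 89.600° from the x-axis; with |HK| = 26.6, K = H + 26.6·(cos 89.600°, sin 89.600°) = (25.758, 55.913). HK ⟂ KM; with |KM| = 22.7 on the right of HK, M = K + 22.7·(0.99998, -0.0069813) = (48.457, 55.754). Then |ZM| = |M − Z| = 73.869.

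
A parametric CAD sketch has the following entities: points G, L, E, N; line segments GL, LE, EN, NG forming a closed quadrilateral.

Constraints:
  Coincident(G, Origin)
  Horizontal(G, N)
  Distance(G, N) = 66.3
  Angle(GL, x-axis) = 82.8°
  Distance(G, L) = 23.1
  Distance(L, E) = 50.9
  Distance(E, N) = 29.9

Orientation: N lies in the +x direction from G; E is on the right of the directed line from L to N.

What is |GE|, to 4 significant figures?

41.25

Checks: |LE| = 50.90 ✓; |EN| = 29.90 ✓.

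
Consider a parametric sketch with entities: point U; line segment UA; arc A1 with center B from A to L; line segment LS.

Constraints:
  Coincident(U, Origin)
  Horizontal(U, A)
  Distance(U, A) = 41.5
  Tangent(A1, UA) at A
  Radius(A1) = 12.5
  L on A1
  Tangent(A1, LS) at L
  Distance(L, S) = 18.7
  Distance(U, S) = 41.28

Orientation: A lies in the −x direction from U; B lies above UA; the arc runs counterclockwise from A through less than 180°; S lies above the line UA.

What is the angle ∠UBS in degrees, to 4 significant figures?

69.58°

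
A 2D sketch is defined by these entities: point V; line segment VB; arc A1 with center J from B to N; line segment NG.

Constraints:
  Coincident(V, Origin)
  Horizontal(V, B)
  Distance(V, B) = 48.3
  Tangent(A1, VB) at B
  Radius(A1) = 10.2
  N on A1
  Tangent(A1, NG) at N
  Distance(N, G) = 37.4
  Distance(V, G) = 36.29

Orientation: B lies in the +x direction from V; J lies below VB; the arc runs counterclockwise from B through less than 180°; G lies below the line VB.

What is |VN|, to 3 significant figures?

40.6

Checks: |JN| = 10.20 ✓; ∠(JN, NG) = 90.00° ✓; |NG| = 37.40 ✓; |VG| = 36.29 ✓.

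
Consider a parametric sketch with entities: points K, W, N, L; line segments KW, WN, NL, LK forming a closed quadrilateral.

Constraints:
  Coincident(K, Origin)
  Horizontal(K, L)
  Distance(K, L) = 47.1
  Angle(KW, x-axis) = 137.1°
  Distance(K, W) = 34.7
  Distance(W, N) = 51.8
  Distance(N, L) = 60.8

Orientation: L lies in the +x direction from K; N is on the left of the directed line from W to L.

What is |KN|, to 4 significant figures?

55.72

K is at the origin; KL is horizontal with |KL| = 47.1 and L in +x, so L = (47.1, 0). KW runs at 137.1° with |KW| = 34.7, so W = (-25.42, 23.62). N is determined by |WN| = 51.8 and |NL| = 60.8 together: it lies at the intersection of circle(W, 51.8) and circle(L, 60.8). With |WL| = 76.27, the foot of the radical line on WL is 31.49 from W and the perpendicular offset is √(51.8² − 31.49²) = 41.13. Taking the left-of-WL solution: N = (17.26, 52.97).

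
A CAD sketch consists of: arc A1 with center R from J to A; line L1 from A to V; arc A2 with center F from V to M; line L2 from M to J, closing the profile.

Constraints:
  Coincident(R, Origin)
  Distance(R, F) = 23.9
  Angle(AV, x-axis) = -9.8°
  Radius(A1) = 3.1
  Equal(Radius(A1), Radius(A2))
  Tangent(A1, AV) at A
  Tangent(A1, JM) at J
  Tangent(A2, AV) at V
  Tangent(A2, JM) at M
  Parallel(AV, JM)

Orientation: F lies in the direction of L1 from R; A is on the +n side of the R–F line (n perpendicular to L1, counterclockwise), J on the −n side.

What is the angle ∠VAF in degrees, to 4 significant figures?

7.390°

The slot axis is L1's direction at -9.8°, so u = (cos -9.8°, sin -9.8°) = (0.9854, -0.1702) and n = (−sin -9.8°, cos -9.8°) = (0.1702, 0.9854). R is at the origin and F lies 23.9 along u from R, so F = 23.9·u = (23.55, -4.068). Tangency of A1 to both parallel lines with radius 3.1 puts A and J at R ± 3.1·n: A = (0.5276, 3.055), J = (-0.5276, -3.055). Equal radii place V and M the same way about F: V = F + 3.1·n = (24.08, -1.013), M = F − 3.1·n = (23.02, -7.123). Then cos ∠VAF = AV·AF / (|AV||AF|), giving 7.390°.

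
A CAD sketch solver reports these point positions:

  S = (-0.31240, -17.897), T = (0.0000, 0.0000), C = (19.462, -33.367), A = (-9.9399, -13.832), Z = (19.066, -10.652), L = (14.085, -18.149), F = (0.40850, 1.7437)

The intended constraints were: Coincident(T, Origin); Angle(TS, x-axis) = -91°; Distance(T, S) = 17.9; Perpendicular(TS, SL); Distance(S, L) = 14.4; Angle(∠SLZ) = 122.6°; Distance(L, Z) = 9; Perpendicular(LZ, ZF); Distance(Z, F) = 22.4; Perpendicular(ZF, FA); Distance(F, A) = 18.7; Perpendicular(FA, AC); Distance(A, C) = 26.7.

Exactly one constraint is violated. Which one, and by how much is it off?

Distance(A, C) = 26.7 — off by 8.60.

T = (0.00, 0.00) ✓; TS at -91.00° ✓; |TS| = 17.90 ✓; ∠(TS, SL) = 90.00° ✓; |SL| = 14.40 ✓; ∠SLZ = 122.6° ✓; |LZ| = 9.001 ✓; ∠(LZ, ZF) = 90.00° ✓; |ZF| = 22.40 ✓; ∠(ZF, FA) = 90.00° ✓; |FA| = 18.70 ✓; ∠(FA, AC) = 90.00° ✓; |AC| = 35.30 ✗.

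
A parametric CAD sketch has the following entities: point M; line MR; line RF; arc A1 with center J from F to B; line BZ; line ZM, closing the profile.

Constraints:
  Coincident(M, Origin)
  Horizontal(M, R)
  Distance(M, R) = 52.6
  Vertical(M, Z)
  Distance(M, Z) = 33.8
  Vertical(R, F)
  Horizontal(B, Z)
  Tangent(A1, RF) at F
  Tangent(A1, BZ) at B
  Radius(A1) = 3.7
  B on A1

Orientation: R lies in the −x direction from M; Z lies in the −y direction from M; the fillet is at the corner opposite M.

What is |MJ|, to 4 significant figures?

57.42

M and Z share the same x with |MZ| = 33.8 and Z on the −y side, so Z = (0.000, -33.80). The virtual corner opposite M is at (-52.60, -33.80). The tangent condition forces JF to be normal to RF and since A1 is tangent to BZ there, JB ⟂ BZ, with radius 3.7, so the center J sits 3.7 in from both sides at J = (-48.90, -30.10). Then |MJ| = |J − M| = 57.42.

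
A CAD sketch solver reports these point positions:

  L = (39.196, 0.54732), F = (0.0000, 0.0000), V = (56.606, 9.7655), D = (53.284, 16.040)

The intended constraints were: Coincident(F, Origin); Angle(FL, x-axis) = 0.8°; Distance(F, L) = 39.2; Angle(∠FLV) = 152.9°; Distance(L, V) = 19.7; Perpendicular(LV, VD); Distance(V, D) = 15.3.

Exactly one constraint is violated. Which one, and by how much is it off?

Distance(V, D) = 15.3 — off by 8.20.

F = (0.00, 0.00) ✓; FL at 0.8000° ✓; |FL| = 39.20 ✓; ∠FLV = 152.9° ✓; |LV| = 19.70 ✓; ∠(LV, VD) = 90.00° ✓; |VD| = 7.100 ✗.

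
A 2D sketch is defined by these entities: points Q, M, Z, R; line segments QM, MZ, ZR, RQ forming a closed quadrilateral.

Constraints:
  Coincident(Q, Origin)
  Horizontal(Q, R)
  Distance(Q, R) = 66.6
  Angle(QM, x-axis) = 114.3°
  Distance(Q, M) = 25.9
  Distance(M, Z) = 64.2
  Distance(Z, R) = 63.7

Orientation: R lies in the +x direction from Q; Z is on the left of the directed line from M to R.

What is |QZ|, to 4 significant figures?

72.99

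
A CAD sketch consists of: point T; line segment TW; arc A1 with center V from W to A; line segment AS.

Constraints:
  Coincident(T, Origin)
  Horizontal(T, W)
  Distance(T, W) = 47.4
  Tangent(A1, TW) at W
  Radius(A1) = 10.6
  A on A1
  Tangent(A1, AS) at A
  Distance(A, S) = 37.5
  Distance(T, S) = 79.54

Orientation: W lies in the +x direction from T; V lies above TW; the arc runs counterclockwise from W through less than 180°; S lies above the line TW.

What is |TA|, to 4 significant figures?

58.38

T is at the origin; TW is horizontal with |TW| = 47.4 and W on the +x side, so W = (47.40, 0.000). Tangency of A1 to TW means the radius VW is perpendicular to TW, so V = W + (0, 10.6) = (47.40, 10.60). Since VA ⟂ AS (tangency), |VS| = √(10.6² + 37.5²) = 38.97 regardless of where A sits on A1. So S lies on both circle(T, 79.54) and circle(V, 38.97); the above-TW intersection is S = (65.52, 45.10). A is the foot of the tangent from S: A = (57.77, 8.411).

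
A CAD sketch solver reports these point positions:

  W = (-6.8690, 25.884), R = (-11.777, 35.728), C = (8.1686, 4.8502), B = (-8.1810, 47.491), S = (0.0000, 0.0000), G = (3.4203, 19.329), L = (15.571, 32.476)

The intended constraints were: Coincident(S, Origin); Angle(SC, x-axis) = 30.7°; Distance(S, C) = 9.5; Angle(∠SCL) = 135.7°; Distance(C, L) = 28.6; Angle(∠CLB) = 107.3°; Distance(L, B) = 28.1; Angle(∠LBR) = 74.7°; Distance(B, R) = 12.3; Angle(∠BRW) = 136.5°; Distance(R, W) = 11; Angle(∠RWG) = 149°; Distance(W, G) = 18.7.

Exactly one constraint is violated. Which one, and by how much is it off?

Distance(W, G) = 18.7 — off by 6.50.

S = (0.00, 0.00) ✓; SC at 30.70° ✓; |SC| = 9.500 ✓; ∠SCL = 135.7° ✓; |CL| = 28.60 ✓; ∠CLB = 107.3° ✓; |LB| = 28.10 ✓; ∠LBR = 74.70° ✓; |BR| = 12.30 ✓; ∠BRW = 136.5° ✓; |RW| = 11.00 ✓; ∠RWG = 149.0° ✓; |WG| = 12.20 ✗.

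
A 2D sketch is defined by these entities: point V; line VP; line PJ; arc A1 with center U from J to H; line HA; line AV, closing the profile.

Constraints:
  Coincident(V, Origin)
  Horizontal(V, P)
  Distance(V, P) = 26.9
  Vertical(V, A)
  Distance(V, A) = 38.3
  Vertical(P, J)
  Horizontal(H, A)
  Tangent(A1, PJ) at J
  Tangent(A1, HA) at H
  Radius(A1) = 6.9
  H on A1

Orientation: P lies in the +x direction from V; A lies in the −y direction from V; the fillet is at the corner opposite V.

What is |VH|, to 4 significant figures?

43.21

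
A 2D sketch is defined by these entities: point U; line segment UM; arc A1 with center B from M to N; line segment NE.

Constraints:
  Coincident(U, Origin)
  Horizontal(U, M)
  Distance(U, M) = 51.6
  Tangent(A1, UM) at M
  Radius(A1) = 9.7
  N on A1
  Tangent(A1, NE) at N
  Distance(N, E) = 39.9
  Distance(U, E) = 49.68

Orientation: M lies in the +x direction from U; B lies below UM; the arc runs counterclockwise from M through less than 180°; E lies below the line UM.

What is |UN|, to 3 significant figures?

43.1

Checks: |BN| = 9.700 ✓; ∠(BN, NE) = 90.00° ✓; |NE| = 39.90 ✓; |UE| = 49.68 ✓.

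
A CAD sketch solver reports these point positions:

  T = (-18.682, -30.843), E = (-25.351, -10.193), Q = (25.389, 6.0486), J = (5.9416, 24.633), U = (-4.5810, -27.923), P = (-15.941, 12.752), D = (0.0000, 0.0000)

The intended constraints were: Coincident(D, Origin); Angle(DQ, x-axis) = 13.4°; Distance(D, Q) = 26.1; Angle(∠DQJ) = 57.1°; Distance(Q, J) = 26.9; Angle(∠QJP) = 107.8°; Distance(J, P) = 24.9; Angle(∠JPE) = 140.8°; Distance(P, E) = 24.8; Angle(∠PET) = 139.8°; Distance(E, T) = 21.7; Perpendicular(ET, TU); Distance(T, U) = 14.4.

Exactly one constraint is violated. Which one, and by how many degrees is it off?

Perpendicular(ET, TU) — off by 6.20°.

D = (0.00, 0.00) ✓; DQ at 13.40° ✓; |DQ| = 26.10 ✓; ∠DQJ = 57.10° ✓; |QJ| = 26.90 ✓; ∠QJP = 107.8° ✓; |JP| = 24.90 ✓; ∠JPE = 140.8° ✓; |PE| = 24.80 ✓; ∠PET = 139.8° ✓; |ET| = 21.70 ✓; ∠(ET, TU) = 83.80° ✗; |TU| = 14.40 ✓.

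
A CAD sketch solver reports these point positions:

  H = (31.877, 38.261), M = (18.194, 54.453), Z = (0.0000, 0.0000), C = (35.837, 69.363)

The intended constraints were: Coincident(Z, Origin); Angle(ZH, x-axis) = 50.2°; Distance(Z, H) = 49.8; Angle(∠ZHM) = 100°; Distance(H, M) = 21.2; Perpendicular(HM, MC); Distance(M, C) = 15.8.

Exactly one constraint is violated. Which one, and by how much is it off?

Distance(M, C) = 15.8 — off by 7.30.

Z = (0.00, 0.00) ✓; ZH at 50.20° ✓; |ZH| = 49.80 ✓; ∠ZHM = 100.0° ✓; |HM| = 21.20 ✓; ∠(HM, MC) = 90.00° ✓; |MC| = 23.10 ✗.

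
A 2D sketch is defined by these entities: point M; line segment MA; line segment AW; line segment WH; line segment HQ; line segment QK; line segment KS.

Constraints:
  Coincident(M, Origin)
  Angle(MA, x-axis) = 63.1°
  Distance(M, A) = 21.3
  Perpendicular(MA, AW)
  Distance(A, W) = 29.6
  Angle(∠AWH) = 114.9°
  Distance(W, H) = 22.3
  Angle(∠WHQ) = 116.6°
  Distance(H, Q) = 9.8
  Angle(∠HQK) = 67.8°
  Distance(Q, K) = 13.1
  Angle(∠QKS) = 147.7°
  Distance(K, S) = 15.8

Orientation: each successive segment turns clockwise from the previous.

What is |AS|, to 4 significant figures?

27.31

∠HQK = 67.8° gives QK at 92.40° from the x-axis; with |QK| = 13.1, K = (25.80, -7.674). ∠QKS = 147.7° gives KS at 60.10° from the x-axis; with |KS| = 15.8, S = (33.67, 6.023). Then |AS| = |S − A| = 27.31.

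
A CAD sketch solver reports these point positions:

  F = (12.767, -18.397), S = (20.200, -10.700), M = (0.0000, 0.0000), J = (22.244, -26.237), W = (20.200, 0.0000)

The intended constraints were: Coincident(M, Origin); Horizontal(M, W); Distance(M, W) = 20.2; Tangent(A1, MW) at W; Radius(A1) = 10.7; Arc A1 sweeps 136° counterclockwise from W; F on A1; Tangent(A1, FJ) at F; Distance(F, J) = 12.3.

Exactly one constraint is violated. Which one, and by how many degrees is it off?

Tangent(A1, FJ) at F — off by 4.40°.

M = (0.00, 0.00) ✓; M.y = 0.00, W.y = 0.00 ✓; |MW| = 20.20 ✓; ∠(SW, WM) = 90.00° ✓; |SW| = 10.70 ✓; bearing(S→F) − bearing(S→W) = 136.0° ✓; |SF| = 10.70 ✓; ∠(SF, FJ) = 85.60° ✗; |FJ| = 12.30 ✓.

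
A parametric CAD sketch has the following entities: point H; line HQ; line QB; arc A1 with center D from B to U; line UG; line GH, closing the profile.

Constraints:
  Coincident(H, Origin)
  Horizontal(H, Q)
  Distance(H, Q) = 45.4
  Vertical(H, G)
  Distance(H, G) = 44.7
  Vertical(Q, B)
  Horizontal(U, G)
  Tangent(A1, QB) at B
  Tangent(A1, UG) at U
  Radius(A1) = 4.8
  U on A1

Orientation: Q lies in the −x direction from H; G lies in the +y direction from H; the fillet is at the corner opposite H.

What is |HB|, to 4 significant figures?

60.44

The virtual corner opposite H is at (-45.40, 44.70). A1 meets QB tangentially, so DB is at right angles to QB and A1 meets UG tangentially, so DU is at right angles to UG, with radius 4.8, so the center D sits 4.8 in from both sides at D = (-40.60, 39.90). That places the tangent points at B = (-45.40, 39.90) on QB and U = (-40.60, 44.70) on UG. Then |HB| = |B − H| = 60.44.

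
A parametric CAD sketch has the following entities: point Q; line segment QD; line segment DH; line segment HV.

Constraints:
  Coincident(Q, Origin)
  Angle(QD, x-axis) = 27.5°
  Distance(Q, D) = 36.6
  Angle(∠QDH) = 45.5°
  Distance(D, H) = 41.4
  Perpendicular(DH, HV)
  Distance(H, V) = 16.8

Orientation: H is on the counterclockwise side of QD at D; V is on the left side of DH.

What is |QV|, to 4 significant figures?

18.29

Q is at the origin; QD runs at 27.5° with length 36.6, so D = 36.6·(cos 27.5°, sin 27.5°) = (32.46, 16.90). ∠QDH = 45.5°, so DH runs at 27.5° + (180° − 45.5°) = 162.0° from the x-axis; with |DH| = 41.4, H = D + 41.4·(cos 162.0°, sin 162.0°) = (-6.909, 29.69). DH ⟂ HV; with |HV| = 16.8 on the left of DH, V = H + 16.8·(-0.3090, -0.9511) = (-12.10, 13.72). Then |QV| = |V − Q| = 18.29.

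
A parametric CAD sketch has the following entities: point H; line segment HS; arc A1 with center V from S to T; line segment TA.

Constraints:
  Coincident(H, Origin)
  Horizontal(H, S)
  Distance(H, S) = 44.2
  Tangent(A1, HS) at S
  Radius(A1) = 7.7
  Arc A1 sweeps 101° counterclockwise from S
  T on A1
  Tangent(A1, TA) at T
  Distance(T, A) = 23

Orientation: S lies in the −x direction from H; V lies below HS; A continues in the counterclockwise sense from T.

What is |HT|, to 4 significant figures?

52.56

H is at the origin; HS is horizontal with |HS| = 44.2 and S on the −x side, so S = (-44.20, 0.000). Since A1 is tangent to HS there, VS ⟂ HS, so V = S + (0, -7.7) = (-44.20, -7.700). On A1, S sits at bearing 90° from V; a 101° counterclockwise sweep puts T at bearing 191°, so T = V + 7.7·(cos 191°, sin 191°) = (-51.76, -9.169). Then |HT| = |T − H| = 52.56.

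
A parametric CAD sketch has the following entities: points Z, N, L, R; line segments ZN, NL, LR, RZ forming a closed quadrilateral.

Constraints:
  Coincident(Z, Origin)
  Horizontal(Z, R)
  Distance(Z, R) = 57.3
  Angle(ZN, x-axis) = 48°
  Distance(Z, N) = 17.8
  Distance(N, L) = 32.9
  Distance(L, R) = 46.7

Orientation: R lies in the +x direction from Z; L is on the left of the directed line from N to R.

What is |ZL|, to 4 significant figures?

50.67

Checks: |NL| = 32.90 ✓; |LR| = 46.70 ✓.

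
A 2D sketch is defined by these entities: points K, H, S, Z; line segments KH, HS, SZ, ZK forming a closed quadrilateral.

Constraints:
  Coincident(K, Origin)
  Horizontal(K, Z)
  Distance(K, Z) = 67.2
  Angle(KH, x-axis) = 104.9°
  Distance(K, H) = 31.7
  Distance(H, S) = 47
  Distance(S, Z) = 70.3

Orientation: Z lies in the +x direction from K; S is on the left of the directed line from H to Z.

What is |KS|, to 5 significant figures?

65.970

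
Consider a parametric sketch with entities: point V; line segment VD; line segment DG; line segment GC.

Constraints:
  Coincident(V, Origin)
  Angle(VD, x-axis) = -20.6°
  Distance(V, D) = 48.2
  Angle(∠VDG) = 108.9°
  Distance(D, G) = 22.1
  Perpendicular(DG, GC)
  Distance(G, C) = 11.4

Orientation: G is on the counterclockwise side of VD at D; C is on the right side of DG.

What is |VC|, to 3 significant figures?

68.3

∠VDG = 108.9°, so DG runs at -20.6° + (180° − 108.9°) = 50.5° from the x-axis; with |DG| = 22.1, G = D + 22.1·(cos 50.5°, sin 50.5°) = (59.2, 0.0941). DG is perpendicular to GC; with |GC| = 11.4 on the right of DG, C = G + 11.4·(0.772, -0.636) = (68.0, -7.16). Then |VC| = |C − V| = 68.3.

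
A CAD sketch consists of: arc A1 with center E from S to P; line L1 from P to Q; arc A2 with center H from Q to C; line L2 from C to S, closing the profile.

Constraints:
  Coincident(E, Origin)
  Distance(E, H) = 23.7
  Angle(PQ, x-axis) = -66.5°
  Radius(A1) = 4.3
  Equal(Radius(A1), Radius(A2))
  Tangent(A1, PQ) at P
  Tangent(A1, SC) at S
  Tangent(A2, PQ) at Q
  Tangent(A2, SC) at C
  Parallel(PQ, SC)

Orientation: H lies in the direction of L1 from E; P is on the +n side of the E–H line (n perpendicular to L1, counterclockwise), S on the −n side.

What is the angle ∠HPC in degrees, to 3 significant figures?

9.66°

The slot axis is L1's direction at -66.5°, so u = (cos -66.5°, sin -66.5°) = (0.399, -0.917) and n = (−sin -66.5°, cos -66.5°) = (0.917, 0.399). E is at the origin and H lies 23.7 along u from E, so H = 23.7·u = (9.45, -21.7). Tangency of A1 to both parallel lines with radius 4.3 puts P and S at E ± 4.3·n: P = (3.94, 1.71), S = (-3.94, -1.71). Equal radii place Q and C the same way about H: Q = H + 4.3·n = (13.4, -20.0), C = H − 4.3·n = (5.51, -23.4). Then cos ∠HPC = PH·PC / (|PH||PC|), giving 9.66°.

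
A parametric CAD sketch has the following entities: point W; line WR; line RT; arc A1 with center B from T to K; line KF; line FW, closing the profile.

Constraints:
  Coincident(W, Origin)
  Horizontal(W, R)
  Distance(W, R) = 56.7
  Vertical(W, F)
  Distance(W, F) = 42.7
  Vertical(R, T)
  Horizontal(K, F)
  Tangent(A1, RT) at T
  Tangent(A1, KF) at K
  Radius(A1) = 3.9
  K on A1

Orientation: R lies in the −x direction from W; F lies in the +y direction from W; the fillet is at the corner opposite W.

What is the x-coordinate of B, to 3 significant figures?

-52.8

W is at the origin; W and R share the same y with |WR| = 56.7 and R on the −x side, so R = (-56.7, 0.00). W and F share the same x with |WF| = 42.7 and F on the +y side, so F = (0.00, 42.7). The virtual corner opposite W is at (-56.7, 42.7). Since A1 is tangent to RT there, BT ⟂ RT and since A1 is tangent to KF there, BK ⟂ KF, with radius 3.9, so the center B sits 3.9 in from both sides at B = (-52.8, 38.8). So B.x = -52.8.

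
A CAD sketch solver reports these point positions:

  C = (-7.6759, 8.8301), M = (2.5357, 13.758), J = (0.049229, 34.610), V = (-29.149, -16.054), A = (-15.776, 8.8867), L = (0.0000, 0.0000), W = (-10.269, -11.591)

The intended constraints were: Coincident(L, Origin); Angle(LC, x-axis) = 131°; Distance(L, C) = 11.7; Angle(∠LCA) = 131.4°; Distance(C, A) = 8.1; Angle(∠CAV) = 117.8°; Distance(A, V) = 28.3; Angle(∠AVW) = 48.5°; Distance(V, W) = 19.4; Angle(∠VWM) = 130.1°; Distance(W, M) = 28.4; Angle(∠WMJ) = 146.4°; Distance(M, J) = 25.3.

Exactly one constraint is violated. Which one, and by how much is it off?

Distance(M, J) = 25.3 — off by 4.30.

L = (0.00, 0.00) ✓; LC at 131.0° ✓; |LC| = 11.70 ✓; ∠LCA = 131.4° ✓; |CA| = 8.100 ✓; ∠CAV = 117.8° ✓; |AV| = 28.30 ✓; ∠AVW = 48.50° ✓; |VW| = 19.40 ✓; ∠VWM = 130.1° ✓; |WM| = 28.40 ✓; ∠WMJ = 146.4° ✓; |MJ| = 21.00 ✗.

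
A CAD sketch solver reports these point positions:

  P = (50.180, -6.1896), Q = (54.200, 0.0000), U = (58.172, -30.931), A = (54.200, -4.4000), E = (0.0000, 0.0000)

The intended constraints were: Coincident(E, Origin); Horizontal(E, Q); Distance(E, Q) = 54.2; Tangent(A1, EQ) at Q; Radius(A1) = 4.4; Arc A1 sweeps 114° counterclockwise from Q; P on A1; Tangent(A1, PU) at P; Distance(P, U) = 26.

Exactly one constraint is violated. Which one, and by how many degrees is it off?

Tangent(A1, PU) at P — off by 6.10°.

E = (0.00, 0.00) ✓; E.y = 0.00, Q.y = 0.00 ✓; |EQ| = 54.20 ✓; ∠(AQ, QE) = 90.00° ✓; |AQ| = 4.400 ✓; bearing(A→P) − bearing(A→Q) = 114.0° ✓; |AP| = 4.400 ✓; ∠(AP, PU) = 96.10° ✗; |PU| = 26.00 ✓.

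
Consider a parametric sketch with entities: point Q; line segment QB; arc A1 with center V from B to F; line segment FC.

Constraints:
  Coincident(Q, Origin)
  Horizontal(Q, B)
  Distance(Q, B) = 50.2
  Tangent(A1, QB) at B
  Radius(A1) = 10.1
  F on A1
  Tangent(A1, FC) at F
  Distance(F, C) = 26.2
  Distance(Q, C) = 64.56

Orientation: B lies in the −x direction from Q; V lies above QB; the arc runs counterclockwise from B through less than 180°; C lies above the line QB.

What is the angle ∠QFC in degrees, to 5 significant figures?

134.27°

Checks: Q = (0.00, 0.00) ✓; |VF| = 10.10 ✓; ∠(VF, FC) = 90.00° ✓; |FC| = 26.20 ✓; |QC| = 64.56 ✓.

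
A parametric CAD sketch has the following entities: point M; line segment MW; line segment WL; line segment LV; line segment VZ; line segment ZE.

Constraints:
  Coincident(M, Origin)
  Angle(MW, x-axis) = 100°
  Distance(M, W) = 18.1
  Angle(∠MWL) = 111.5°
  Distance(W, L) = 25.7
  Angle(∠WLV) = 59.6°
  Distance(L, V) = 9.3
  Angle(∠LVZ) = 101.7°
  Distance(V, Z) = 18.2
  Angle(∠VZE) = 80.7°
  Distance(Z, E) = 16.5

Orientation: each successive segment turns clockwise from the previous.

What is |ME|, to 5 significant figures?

34.393

∠LVZ = 101.7° gives VZ at -167.20° from the x-axis; with |VZ| = 18.2, Z = (1.2006, 17.923). ∠VZE = 80.7° gives ZE at 93.500° from the x-axis; with |ZE| = 16.5, E = (0.19334, 34.392). Then |ME| = |E − M| = 34.393.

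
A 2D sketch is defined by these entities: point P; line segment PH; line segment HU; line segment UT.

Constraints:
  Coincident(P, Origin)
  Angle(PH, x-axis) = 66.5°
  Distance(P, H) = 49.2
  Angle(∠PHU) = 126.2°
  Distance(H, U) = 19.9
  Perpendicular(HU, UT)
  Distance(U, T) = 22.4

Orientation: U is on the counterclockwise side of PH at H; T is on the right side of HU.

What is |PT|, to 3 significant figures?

79.1

P is at the origin; PH runs at 66.5° with length 49.2, so H = 49.2·(cos 66.5°, sin 66.5°) = (19.6, 45.1). ∠PHU = 126.2°, so HU runs at 66.5° + (180° − 126.2°) = 120° from the x-axis; with |HU| = 19.9, U = H + 19.9·(cos 120°, sin 120°) = (9.58, 62.3). The perpendicularity gives UT at right angles to HU; with |UT| = 22.4 on the right of HU, T = U + 22.4·(0.863, 0.505) = (28.9, 73.6). Then |PT| = |T − P| = 79.1.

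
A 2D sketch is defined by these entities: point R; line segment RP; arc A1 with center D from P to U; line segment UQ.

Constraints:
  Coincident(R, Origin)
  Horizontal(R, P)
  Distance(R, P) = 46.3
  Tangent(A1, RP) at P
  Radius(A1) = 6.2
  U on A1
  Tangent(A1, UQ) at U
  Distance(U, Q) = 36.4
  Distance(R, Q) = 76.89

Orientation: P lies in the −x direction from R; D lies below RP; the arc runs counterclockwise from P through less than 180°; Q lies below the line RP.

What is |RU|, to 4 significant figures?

51.99

Checks: |DU| = 6.200 ✓; ∠(DU, UQ) = 90.00° ✓; |UQ| = 36.40 ✓; |RQ| = 76.89 ✓.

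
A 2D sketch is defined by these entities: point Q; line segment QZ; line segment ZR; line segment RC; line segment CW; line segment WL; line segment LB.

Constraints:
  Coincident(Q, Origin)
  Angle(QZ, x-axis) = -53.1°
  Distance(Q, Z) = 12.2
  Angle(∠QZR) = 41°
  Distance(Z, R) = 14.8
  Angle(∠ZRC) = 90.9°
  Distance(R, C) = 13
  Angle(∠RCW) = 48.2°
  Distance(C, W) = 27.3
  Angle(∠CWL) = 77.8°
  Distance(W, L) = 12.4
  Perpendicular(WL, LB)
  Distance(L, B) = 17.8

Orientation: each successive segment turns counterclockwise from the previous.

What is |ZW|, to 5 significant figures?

7.4484

∠ZRC = 90.9° gives RC at 175.00° from the x-axis; with |RC| = 13.0, C = (-4.5672, 6.1390). ∠RCW = 48.2° gives CW at -53.200° from the x-axis; with |CW| = 27.3, W = (11.786, -15.721). Then |ZW| = |W − Z| = 7.4484.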